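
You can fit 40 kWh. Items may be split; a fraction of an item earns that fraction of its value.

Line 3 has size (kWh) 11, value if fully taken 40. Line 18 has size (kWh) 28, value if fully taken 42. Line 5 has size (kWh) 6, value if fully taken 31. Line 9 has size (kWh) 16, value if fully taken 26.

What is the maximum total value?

Rank by value-to-size ratio: Line 5 31/6≈5.17, Line 3 40/11≈3.64, Line 9 26/16≈1.62, Line 18 42/28≈1.5.
Take all of Line 5 (6 kWh, value 31) — 34 kWh left.
Line 3: take in full, 11 kWh for value 40 — 23 left.
All 16 kWh of Line 9 fit (value 26) — 7 remain.
7 kWh left: a 7/28 share of Line 18 gives 42×7/28 = 10.5.
Total value = 107.5.

107.5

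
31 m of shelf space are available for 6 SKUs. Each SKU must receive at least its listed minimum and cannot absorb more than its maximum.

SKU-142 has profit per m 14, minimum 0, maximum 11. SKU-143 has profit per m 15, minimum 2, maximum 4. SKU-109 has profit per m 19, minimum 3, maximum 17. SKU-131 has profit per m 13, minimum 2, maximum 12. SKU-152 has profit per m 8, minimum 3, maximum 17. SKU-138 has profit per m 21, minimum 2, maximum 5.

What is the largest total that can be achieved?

Meeting every minimum uses 0+2+3+2+3+2 = 12 m, leaving 19.
Rank by profit per m: SKU-138 21 > SKU-109 19 > SKU-143 15 > SKU-142 14 > SKU-131 13 > SKU-152 8.
Give SKU-138 3 more to hit its cap of 5 — 16 left.
SKU-109 takes 14 more to reach its cap of 17 — 2 left.
SKU-143 takes 2 more to reach its cap of 4 — 0 left.
Total = 15×4 + 19×17 + 13×2 + 8×3 + 21×5 = 538.

538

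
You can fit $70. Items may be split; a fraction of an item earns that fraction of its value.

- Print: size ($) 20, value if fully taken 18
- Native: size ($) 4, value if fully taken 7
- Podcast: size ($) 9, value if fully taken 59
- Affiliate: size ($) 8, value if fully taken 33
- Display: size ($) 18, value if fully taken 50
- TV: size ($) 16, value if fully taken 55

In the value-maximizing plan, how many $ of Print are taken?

15

Best value per unit of size first: Podcast 59/9≈6.56, Affiliate 33/8≈4.12, TV 55/16≈3.44, Display 50/18≈2.78, Native 7/4≈1.75, Print 18/20≈0.9.
All 9 $ of Podcast fit (value 59) — 61 remain.
Affiliate: take in full, 8 $ for value 33 — 53 left.
TV: take in full, 16 $ for value 55 — 37 left.
All 18 $ of Display fit (value 50) — 19 remain.
Native: take in full, 4 $ for value 7 — 15 left.
Fill the last 15 $ with part of Print: 15/20 of it earns 13.5.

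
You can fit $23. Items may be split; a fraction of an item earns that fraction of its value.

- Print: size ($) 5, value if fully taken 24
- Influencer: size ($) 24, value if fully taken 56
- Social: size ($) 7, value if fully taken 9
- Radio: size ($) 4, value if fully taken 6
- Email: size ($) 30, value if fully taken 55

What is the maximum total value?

Sort by value density: Print 24/5≈4.8, Influencer 56/24≈2.33, Email 55/30≈1.83, Radio 6/4≈1.5, Social 9/7≈1.29.
Take all of Print (5 $, value 24) — 18 $ left.
Only 18 $ remain; take 18/24 of Influencer for value 56×18/24 = 42.
Total value = 66.

66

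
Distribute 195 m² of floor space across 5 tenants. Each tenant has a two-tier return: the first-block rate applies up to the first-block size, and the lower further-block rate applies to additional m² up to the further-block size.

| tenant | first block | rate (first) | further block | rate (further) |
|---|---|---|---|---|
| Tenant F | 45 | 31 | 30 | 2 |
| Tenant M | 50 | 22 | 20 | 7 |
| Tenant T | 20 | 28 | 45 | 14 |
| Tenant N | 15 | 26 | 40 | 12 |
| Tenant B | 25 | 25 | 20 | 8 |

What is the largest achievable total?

Order all 10 blocks by rate: Tenant F/first 31 > Tenant T/first 28 > Tenant N/first 26 > Tenant B/first 25 > Tenant M/first 22 > Tenant T/second 14 > Tenant N/second 12 > Tenant B/second 8 > Tenant M/second 7 > Tenant F/second 2.
Fill Tenant F first block (45 at 31) — 150 left.
Tenant T/first (28): +20 — 130 left.
Tenant N/first (26): +15 — 115 left.
Tenant B/first (25): +25 — 90 left.
Tenant M/first (22): +50 — 40 left.
40 remain; put them into Tenant T second at 14.
Total = 31×45 + 28×20 + 26×15 + 25×25 + 22×50 + 14×40 = 4630.

4630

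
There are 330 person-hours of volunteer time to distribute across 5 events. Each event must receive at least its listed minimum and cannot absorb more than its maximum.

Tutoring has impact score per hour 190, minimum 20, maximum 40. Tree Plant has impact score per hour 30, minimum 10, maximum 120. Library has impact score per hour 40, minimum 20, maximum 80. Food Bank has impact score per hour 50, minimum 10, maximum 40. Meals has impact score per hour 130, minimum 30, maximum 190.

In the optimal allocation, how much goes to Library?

50

Meeting every minimum uses 20+10+20+10+30 = 90 person-hours, leaving 240.
Order the events by impact score per hour: Tutoring 190 > Meals 130 > Food Bank 50 > Library 40 > Tree Plant 30.
Give Tutoring 20 more to hit its cap of 40 ; 220 left.
Meals: +160 to 190 (cap) ; 60 left.
Food Bank takes 30 more to reach its cap of 40 ; 30 left.
Library has room for 60 more but only 30 remain, so it gets 50.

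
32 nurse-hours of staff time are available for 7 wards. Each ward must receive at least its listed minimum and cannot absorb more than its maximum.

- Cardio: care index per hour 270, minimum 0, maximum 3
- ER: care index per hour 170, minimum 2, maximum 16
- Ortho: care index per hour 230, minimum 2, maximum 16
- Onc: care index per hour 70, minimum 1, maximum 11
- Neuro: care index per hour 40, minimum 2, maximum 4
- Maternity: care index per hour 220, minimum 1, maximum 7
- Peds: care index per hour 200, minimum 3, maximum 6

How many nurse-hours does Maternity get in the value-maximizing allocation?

5

Meeting every minimum uses 0+2+2+1+2+1+3 = 11 nurse-hours, leaving 21.
Highest care index per hour first: Cardio 270 > Ortho 230 > Maternity 220 > Peds 200 > ER 170 > Onc 70 > Neuro 40.
Cardio takes 3 more to reach its cap of 3 — 18 left.
Ortho takes 14 more to reach its cap of 16 — 4 left.
Maternity has room for 6 more but only 4 remain, so it gets 5.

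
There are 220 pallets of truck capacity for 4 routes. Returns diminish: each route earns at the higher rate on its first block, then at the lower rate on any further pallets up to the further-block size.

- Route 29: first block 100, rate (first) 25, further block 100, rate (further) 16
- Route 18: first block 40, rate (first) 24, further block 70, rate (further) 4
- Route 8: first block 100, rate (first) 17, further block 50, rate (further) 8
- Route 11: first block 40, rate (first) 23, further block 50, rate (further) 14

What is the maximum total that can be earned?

5060

Order all 8 blocks by rate: Route 29/tier1 25 > Route 18/tier1 24 > Route 11/tier1 23 > Route 8/tier1 17 > Route 29/tier2 16 > Route 11/tier2 14 > Route 8/tier2 8 > Route 18/tier2 4.
Route 29 tier1 at 25: fill all 100 ; 120 left.
Route 18 tier1 at 24: fill all 40 ; 80 left.
Route 11 tier1 at 23: fill all 40 ; 40 left.
Route 8/tier1: +40 of 100 at 17; pool empty.
Total = 25×100 + 24×40 + 23×40 + 17×40 = 5060.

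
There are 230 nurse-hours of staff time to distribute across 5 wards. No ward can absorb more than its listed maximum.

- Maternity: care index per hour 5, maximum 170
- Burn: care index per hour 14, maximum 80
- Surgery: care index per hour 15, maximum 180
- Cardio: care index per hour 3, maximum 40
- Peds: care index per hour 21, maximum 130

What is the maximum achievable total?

Rank by care index per hour: Peds 21 > Surgery 15 > Burn 14 > Maternity 5 > Cardio 3.
Give Peds 130 to hit its cap of 130 — 100 left.
Surgery: +100 (room for 180) → 100. Pool exhausted.
Total = 15×100 + 21×130 = 4230.

4230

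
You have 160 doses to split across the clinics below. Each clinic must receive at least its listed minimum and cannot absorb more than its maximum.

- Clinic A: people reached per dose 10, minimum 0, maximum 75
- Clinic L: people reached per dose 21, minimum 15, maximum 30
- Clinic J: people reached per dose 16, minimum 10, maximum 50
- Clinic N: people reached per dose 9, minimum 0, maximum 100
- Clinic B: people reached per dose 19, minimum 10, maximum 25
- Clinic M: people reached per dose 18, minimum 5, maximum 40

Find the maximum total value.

Meeting every minimum uses 0+15+10+0+10+5 = 40 doses, leaving 120.
Rank by people reached per dose: Clinic L 21 > Clinic B 19 > Clinic M 18 > Clinic J 16 > Clinic A 10 > Clinic N 9.
Give Clinic L 15 more to hit its cap of 30 → 105 left.
Clinic B: +15 to 25 (cap) → 90 left.
Clinic M: +35 to 40 (cap) → 55 left.
Clinic J takes 40 more to reach its cap of 50 → 15 left.
Clinic A: +15 (room for 75) → 15. Pool exhausted.
Total = 10×15 + 21×30 + 16×50 + 19×25 + 18×40 = 2775.

2775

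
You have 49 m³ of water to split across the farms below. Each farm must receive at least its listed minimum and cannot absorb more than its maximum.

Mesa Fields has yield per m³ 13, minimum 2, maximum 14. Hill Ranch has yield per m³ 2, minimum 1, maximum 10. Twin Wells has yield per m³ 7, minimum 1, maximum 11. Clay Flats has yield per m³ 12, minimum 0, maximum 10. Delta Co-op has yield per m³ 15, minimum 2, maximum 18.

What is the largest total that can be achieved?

616

Meeting every minimum uses 2+1+1+0+2 = 6 m³, leaving 43.
Rank by yield per m³: Delta Co-op 15 > Mesa Fields 13 > Clay Flats 12 > Twin Wells 7 > Hill Ranch 2.
Give Delta Co-op 16 more to hit its cap of 18 → 27 left.
Give Mesa Fields 12 more to hit its cap of 14 → 15 left.
Clay Flats: +10 to 10 (cap) → 5 left.
Only 5 left; Twin Wells takes them to reach 6.
Total = 13×14 + 2×1 + 7×6 + 12×10 + 15×18 = 616.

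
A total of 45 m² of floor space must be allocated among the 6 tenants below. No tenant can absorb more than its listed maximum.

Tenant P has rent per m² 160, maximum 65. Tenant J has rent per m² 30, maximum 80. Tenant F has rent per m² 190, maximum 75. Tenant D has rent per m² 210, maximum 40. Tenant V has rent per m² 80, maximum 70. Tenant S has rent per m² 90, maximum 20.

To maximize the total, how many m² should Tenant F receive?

5

Highest rent per m² first: Tenant D 210 > Tenant F 190 > Tenant P 160 > Tenant S 90 > Tenant V 80 > Tenant J 30.
Tenant D takes 40 to reach its cap of 40 — 5 left.
Tenant F has room for 75 but only 5 remain, so it gets 5.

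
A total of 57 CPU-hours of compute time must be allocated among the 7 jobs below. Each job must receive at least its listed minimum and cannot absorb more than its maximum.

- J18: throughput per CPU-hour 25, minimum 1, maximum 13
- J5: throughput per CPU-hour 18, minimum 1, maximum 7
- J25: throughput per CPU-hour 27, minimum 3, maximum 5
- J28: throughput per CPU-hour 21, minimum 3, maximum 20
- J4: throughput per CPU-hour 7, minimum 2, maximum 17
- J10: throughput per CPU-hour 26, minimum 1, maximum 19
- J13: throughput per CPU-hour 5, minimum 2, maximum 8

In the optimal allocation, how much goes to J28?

15

Meeting every minimum uses 1+1+3+3+2+1+2 = 13 CPU-hours, leaving 44.
Order the jobs by throughput per CPU-hour: J25 27 > J10 26 > J18 25 > J28 21 > J5 18 > J4 7 > J13 5.
J25: +2 to 5 (cap) — 42 left.
J10: +18 to 19 (cap) — 24 left.
Give J18 12 more to hit its cap of 13 — 12 left.
Only 12 left; J28 takes them to reach 15.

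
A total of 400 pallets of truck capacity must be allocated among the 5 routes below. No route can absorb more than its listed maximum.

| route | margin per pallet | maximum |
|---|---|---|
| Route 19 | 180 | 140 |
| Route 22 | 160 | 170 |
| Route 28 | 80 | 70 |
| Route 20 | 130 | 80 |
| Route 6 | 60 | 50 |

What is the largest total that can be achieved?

63600

Highest margin per pallet first: Route 19 180 > Route 22 160 > Route 20 130 > Route 28 80 > Route 6 60.
Route 19 takes 140 to reach its cap of 140 — 260 left.
Route 22 takes 170 to reach its cap of 170 — 90 left.
Route 20: +80 to 80 (cap) — 10 left.
Route 28 has room for 70 but only 10 remain, so it gets 10.
Total = 180×140 + 160×170 + 80×10 + 130×80 = 63600.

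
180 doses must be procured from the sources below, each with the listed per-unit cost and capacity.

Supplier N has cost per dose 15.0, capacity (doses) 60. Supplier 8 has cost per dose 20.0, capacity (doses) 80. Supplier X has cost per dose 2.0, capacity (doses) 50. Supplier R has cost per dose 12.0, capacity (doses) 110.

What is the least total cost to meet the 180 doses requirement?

Cheapest first:
Supplier X at 2.0: take all 50 doses ; 130 still needed.
Take 110 from Supplier R at 12.0 ; need 20 more.
Supplier N (15.0): take the remaining 20 ; done.
Supplier 8: unused.
Cost = 50×2.0 + 110×12.0 + 20×15.0 = 1720.

1720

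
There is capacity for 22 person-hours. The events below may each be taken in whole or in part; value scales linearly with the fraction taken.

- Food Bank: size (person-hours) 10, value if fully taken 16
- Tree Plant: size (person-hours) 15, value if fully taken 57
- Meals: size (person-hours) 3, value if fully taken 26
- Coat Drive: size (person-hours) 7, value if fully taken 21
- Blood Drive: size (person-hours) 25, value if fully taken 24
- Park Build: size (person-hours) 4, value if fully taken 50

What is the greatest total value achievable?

Sort by value density: Park Build 50/4≈12.5, Meals 26/3≈8.67, Tree Plant 57/15≈3.8, Coat Drive 21/7≈3, Food Bank 16/10≈1.6, Blood Drive 24/25≈0.96.
Take all of Park Build (4 person-hours, value 50) — 18 person-hours left.
Meals: take in full, 3 person-hours for value 26 — 15 left.
All 15 person-hours of Tree Plant fit (value 57) — 0 remain.
Total value = 133.

133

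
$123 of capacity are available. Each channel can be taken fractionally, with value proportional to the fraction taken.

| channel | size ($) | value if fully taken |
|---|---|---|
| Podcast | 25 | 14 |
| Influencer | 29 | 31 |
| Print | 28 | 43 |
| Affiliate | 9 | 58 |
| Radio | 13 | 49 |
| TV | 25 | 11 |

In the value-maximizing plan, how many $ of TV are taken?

Best value per unit of size first: Affiliate 58/9≈6.44, Radio 49/13≈3.77, Print 43/28≈1.54, Influencer 31/29≈1.07, Podcast 14/25≈0.56, TV 11/25≈0.44.
All 9 $ of Affiliate fit (value 58) ; 114 remain.
Radio: take in full, 13 $ for value 49 ; 101 left.
All 28 $ of Print fit (value 43) ; 73 remain.
Take all of Influencer (29 $, value 31) ; 44 $ left.
Take all of Podcast (25 $, value 14) ; 19 $ left.
Only 19 $ remain; take 19/25 of TV for value 11×19/25 = 8.36.

19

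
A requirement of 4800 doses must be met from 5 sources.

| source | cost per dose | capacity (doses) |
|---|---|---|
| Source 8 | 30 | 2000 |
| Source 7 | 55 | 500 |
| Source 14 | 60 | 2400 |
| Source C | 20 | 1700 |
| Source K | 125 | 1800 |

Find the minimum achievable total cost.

157500

Cheapest first:
Source C (20): use full 1700 — 3100 doses to go.
Source 8 (30): use full 2000 — 1100 doses to go.
Source 7 (55): use full 500 — 600 doses to go.
Take 600 from Source 14 at 60 to finish.
Source K: unused.
Cost = 1700×20 + 2000×30 + 500×55 + 600×60 = 157500.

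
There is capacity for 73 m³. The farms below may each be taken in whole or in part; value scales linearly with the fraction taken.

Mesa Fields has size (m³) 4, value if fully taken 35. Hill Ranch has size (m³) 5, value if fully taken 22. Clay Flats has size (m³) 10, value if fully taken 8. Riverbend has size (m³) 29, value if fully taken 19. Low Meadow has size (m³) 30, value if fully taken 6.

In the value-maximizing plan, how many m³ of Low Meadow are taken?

Sort by value density: Mesa Fields 35/4≈8.75, Hill Ranch 22/5≈4.4, Clay Flats 8/10≈0.8, Riverbend 19/29≈0.655, Low Meadow 6/30≈0.2.
Take all of Mesa Fields (4 m³, value 35) ; 69 m³ left.
Hill Ranch: take in full, 5 m³ for value 22 ; 64 left.
Clay Flats: take in full, 10 m³ for value 8 ; 54 left.
Riverbend: take in full, 29 m³ for value 19 ; 25 left.
Only 25 m³ remain; take 25/30 of Low Meadow for value 6×25/30 = 5.

25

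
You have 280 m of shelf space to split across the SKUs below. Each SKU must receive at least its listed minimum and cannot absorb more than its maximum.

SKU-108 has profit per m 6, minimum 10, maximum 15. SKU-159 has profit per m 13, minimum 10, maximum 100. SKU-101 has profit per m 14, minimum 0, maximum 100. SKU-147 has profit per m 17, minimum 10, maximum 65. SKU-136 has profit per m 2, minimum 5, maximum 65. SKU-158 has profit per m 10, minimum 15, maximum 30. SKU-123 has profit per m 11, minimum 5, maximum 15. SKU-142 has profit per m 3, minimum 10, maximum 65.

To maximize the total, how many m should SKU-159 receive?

70

Meeting every minimum uses 10+10+0+10+5+15+5+10 = 65 m, leaving 215.
Highest profit per m first: SKU-147 17 > SKU-101 14 > SKU-159 13 > SKU-123 11 > SKU-158 10 > SKU-108 6 > SKU-142 3 > SKU-136 2.
SKU-147 takes 55 more to reach its cap of 65 ; 160 left.
SKU-101: +100 to 100 (cap) ; 60 left.
SKU-159 has room for 90 more but only 60 remain, so it gets 70.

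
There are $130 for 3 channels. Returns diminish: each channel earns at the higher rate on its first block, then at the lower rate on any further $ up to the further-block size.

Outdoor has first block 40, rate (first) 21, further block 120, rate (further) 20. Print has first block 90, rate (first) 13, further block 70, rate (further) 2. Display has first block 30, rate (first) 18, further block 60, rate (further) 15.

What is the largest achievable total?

Order all 6 blocks by rate: Outdoor/first 21 > Outdoor/second 20 > Display/first 18 > Display/second 15 > Print/first 13 > Print/second 2.
Outdoor first at 21: fill all 40 ; 90 left.
Outdoor/second: +90 of 120 at 20; pool empty.
Total = 21×40 + 20×90 = 2640.

2640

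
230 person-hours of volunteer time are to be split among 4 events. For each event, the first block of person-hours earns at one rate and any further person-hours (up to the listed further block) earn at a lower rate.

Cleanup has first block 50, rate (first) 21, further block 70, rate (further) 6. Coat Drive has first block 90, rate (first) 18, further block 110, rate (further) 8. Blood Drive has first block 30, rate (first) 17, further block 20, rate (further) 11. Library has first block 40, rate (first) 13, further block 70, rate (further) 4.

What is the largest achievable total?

Order all 8 blocks by rate: Cleanup/T1 21 > Coat Drive/T1 18 > Blood Drive/T1 17 > Library/T1 13 > Blood Drive/T2 11 > Coat Drive/T2 8 > Cleanup/T2 6 > Library/T2 4.
Cleanup T1 at 21: fill all 50 ; 180 left.
Fill Coat Drive T1 block (90 at 18) ; 90 left.
Blood Drive T1 at 17: fill all 30 ; 60 left.
Library T1 at 13: fill all 40 ; 20 left.
Blood Drive/T2 (11): +20 ; 0 left.
Total = 21×50 + 18×90 + 17×30 + 13×40 + 11×20 = 3920.

3920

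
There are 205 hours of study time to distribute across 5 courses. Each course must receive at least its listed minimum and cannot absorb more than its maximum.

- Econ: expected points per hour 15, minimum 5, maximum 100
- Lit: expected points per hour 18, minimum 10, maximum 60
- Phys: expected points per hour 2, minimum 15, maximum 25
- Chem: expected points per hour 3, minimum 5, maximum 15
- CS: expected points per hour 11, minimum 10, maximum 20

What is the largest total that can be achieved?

2860

Meeting every minimum uses 5+10+15+5+10 = 45 hours, leaving 160.
Rank by expected points per hour: Lit 18 > Econ 15 > CS 11 > Chem 3 > Phys 2.
Lit: +50 to 60 (cap) — 110 left.
Econ: +95 to 100 (cap) — 15 left.
Give CS 10 more to hit its cap of 20 — 5 left.
Only 5 left; Chem takes them to reach 10.
Total = 15×100 + 18×60 + 2×15 + 3×10 + 11×20 = 2860.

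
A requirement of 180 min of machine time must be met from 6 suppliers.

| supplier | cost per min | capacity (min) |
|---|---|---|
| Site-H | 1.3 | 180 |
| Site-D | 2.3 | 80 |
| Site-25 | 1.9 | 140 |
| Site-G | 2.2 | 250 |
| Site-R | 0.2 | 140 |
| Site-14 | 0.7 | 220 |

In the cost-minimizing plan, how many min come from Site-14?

40

Fill from the cheapest supplier first.
Site-R at 0.2: take all 140 min → 40 still needed.
Site-14 at 0.7: take 40 of its 220 → requirement met.
Site-H, Site-25, Site-G, Site-D: unused.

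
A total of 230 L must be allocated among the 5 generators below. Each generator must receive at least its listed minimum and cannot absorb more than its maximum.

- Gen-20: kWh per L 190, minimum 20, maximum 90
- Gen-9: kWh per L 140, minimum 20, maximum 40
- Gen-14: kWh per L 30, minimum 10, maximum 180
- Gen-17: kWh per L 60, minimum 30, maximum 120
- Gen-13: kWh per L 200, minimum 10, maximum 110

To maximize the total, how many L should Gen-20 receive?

60

Meeting every minimum uses 20+20+10+30+10 = 90 L, leaving 140.
Highest kWh per L first: Gen-13 200 > Gen-20 190 > Gen-9 140 > Gen-17 60 > Gen-14 30.
Gen-13: +100 to 110 (cap) ; 40 left.
Only 40 left; Gen-20 takes them to reach 60.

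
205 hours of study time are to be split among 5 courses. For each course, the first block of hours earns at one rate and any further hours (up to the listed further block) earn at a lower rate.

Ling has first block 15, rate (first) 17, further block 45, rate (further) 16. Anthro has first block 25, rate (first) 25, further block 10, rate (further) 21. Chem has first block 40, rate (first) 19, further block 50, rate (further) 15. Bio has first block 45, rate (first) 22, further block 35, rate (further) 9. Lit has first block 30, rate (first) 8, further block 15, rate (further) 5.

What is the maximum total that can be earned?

3935

Treat each block as its own option and order by rate: Anthro/first 25 > Bio/first 22 > Anthro/second 21 > Chem/first 19 > Ling/first 17 > Ling/second 16 > Chem/second 15 > Bio/second 9 > Lit/first 8 > Lit/second 5.
Anthro/first (25): +25 — 180 left.
Fill Bio first block (45 at 22) — 135 left.
Anthro/second (21): +10 — 125 left.
Chem first at 19: fill all 40 — 85 left.
Fill Ling first block (15 at 17) — 70 left.
Ling second at 16: fill all 45 — 25 left.
25 remain; put them into Chem second at 15.
Total = 25×25 + 22×45 + 21×10 + 19×40 + 17×15 + 16×45 + 15×25 = 3935.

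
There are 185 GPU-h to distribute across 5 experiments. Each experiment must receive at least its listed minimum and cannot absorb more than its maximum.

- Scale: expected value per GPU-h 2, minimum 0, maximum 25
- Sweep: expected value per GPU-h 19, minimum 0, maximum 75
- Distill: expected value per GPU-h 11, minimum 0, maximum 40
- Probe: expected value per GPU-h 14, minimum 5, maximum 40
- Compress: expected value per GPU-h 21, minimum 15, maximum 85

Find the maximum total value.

3560

Meeting every minimum uses 0+0+0+5+15 = 20 GPU-h, leaving 165.
Order the experiments by expected value per GPU-h: Compress 21 > Sweep 19 > Probe 14 > Distill 11 > Scale 2.
Compress: +70 to 85 (cap) — 95 left.
Sweep: +75 to 75 (cap) — 20 left.
Probe has room for 35 more but only 20 remain, so it gets 25.
Total = 19×75 + 14×25 + 21×85 = 3560.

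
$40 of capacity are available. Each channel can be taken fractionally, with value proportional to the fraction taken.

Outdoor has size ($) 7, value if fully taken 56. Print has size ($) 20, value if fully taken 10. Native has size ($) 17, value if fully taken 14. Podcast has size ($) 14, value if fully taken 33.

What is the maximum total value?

Rank by value-to-size ratio: Outdoor 56/7≈8, Podcast 33/14≈2.36, Native 14/17≈0.824, Print 10/20≈0.5.
All 7 $ of Outdoor fit (value 56) — 33 remain.
Take all of Podcast (14 $, value 33) — 19 $ left.
Native: take in full, 17 $ for value 14 — 2 left.
Fill the last 2 $ with part of Print: 2/20 of it earns 1.
Total value = 104.

104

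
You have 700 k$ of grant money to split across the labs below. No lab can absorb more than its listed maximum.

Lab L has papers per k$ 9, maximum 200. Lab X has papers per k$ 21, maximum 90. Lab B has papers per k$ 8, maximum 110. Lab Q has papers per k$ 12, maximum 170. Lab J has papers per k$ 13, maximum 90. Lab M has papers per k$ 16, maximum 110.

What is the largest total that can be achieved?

Order the labs by papers per k$: Lab X 21 > Lab M 16 > Lab J 13 > Lab Q 12 > Lab L 9 > Lab B 8.
Lab X: +90 to 90 (cap) — 610 left.
Lab M takes 110 to reach its cap of 110 — 500 left.
Lab J: +90 to 90 (cap) — 410 left.
Lab Q takes 170 to reach its cap of 170 — 240 left.
Give Lab L 200 to hit its cap of 200 — 40 left.
Only 40 left; Lab B takes them to reach 40.
Total = 9×200 + 21×90 + 8×40 + 12×170 + 13×90 + 16×110 = 8980.

8980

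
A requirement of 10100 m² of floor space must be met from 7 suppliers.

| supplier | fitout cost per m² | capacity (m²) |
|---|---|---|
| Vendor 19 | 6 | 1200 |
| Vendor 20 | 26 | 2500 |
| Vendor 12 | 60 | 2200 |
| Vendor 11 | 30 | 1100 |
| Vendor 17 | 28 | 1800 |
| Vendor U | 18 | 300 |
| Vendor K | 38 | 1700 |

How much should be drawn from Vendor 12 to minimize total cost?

Cheapest first:
Vendor 19 (6): use full 1200 → 8900 m² to go.
Take 300 from Vendor U at 18 → need 8600 more.
Vendor 20 (26): use full 2500 → 6100 m² to go.
Take 1800 from Vendor 17 at 28 → need 4300 more.
Take 1100 from Vendor 11 at 30 → need 3200 more.
Vendor K at 38: take all 1700 m² → 1500 still needed.
Vendor 12 (60): take the remaining 1500 → done.

1500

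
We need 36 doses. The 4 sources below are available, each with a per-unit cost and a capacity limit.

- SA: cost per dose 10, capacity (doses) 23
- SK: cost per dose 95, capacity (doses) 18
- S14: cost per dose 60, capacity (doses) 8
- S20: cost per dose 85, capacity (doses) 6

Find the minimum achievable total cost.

1135

Cheapest first:
SA (10): use full 23 ; 13 doses to go.
S14 at 60: take all 8 doses ; 5 still needed.
Take 5 from S20 at 85 to finish.
SK: unused.
Cost = 23×10 + 8×60 + 5×85 = 1135.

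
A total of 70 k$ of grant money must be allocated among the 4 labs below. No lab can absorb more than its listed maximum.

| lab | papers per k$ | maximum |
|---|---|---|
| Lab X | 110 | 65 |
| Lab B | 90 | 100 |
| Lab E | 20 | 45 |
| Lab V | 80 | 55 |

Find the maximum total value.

Highest papers per k$ first: Lab X 110 > Lab B 90 > Lab V 80 > Lab E 20.
Lab X: +65 to 65 (cap) — 5 left.
Only 5 left; Lab B takes them to reach 5.
Total = 110×65 + 90×5 = 7600.

7600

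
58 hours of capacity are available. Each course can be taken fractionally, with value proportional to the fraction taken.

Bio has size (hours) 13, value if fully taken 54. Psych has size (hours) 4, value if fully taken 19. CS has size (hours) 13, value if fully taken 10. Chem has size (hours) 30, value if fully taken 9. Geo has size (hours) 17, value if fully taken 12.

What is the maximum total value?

Rank by value-to-size ratio: Psych 19/4≈4.75, Bio 54/13≈4.15, CS 10/13≈0.769, Geo 12/17≈0.706, Chem 9/30≈0.3.
Take all of Psych (4 hours, value 19) → 54 hours left.
Bio: take in full, 13 hours for value 54 → 41 left.
CS: take in full, 13 hours for value 10 → 28 left.
Take all of Geo (17 hours, value 12) → 11 hours left.
Fill the last 11 hours with part of Chem: 11/30 of it earns 3.3.
Total value = 98.3.

98.3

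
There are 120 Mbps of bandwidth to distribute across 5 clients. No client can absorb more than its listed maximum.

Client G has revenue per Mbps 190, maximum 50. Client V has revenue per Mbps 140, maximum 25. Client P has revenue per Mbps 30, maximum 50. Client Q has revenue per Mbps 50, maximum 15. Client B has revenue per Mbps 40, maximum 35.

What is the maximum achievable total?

14950

Rank by revenue per Mbps: Client G 190 > Client V 140 > Client Q 50 > Client B 40 > Client P 30.
Client G: +50 to 50 (cap) → 70 left.
Client V takes 25 to reach its cap of 25 → 45 left.
Client Q takes 15 to reach its cap of 15 → 30 left.
Client B: +30 (room for 35) → 30. Pool exhausted.
Total = 190×50 + 140×25 + 50×15 + 40×30 = 14950.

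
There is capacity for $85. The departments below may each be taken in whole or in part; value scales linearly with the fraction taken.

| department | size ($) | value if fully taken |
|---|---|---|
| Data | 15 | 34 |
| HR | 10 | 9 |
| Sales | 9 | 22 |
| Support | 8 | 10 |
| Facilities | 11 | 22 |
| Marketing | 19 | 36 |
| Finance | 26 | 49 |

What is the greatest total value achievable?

169.25

Rank by value-to-size ratio: Sales 22/9≈2.44, Data 34/15≈2.27, Facilities 22/11≈2, Marketing 36/19≈1.89, Finance 49/26≈1.88, Support 10/8≈1.25, HR 9/10≈0.9.
Take all of Sales (9 $, value 22) → 76 $ left.
Take all of Data (15 $, value 34) → 61 $ left.
All 11 $ of Facilities fit (value 22) → 50 remain.
Take all of Marketing (19 $, value 36) → 31 $ left.
Take all of Finance (26 $, value 49) → 5 $ left.
Only 5 $ remain; take 5/8 of Support for value 10×5/8 = 6.25.
Total value = 169.25.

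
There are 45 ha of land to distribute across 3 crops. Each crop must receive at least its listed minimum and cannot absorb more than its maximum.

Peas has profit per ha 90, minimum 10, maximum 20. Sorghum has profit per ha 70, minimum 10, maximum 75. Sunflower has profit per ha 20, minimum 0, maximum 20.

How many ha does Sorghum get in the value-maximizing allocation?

25

Meeting every minimum uses 10+10+0 = 20 ha, leaving 25.
Order the crops by profit per ha: Peas 90 > Sorghum 70 > Sunflower 20.
Peas takes 10 more to reach its cap of 20 ; 15 left.
Sorghum has room for 65 more but only 15 remain, so it gets 25.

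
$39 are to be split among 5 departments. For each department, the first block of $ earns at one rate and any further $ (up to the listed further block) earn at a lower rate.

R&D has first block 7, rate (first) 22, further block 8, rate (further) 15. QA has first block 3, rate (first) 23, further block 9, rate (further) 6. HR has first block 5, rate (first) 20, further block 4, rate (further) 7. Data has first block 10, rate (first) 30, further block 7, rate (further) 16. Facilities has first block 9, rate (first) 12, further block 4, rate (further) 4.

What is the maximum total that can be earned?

840

Order all 10 blocks by rate: Data/T1 30 > QA/T1 23 > R&D/T1 22 > HR/T1 20 > Data/T2 16 > R&D/T2 15 > Facilities/T1 12 > HR/T2 7 > QA/T2 6 > Facilities/T2 4.
Data/T1 (30): +10 — 29 left.
QA/T1 (23): +3 — 26 left.
R&D/T1 (22): +7 — 19 left.
HR/T1 (20): +5 — 14 left.
Fill Data T2 block (7 at 16) — 7 left.
7 remain; put them into R&D T2 at 15.
Total = 30×10 + 23×3 + 22×7 + 20×5 + 16×7 + 15×7 = 840.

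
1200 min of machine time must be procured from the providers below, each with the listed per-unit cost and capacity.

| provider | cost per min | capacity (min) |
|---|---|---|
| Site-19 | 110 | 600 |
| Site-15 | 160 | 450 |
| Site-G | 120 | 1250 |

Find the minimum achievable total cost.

138000

Use providers in increasing cost order.
Take 600 from Site-19 at 110 ; need 600 more.
Site-G (120): take the remaining 600 ; done.
Site-15: unused.
Cost = 600×110 + 600×120 = 138000.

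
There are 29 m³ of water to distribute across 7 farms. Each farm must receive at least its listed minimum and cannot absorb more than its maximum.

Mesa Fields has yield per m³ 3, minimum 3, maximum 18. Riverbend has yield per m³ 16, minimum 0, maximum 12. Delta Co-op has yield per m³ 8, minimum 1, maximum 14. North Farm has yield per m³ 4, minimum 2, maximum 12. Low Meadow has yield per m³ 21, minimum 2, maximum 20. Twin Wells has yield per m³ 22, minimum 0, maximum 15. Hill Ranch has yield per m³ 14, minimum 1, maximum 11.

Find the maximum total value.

Meeting every minimum uses 3+0+1+2+2+0+1 = 9 m³, leaving 20.
Rank by yield per m³: Twin Wells 22 > Low Meadow 21 > Riverbend 16 > Hill Ranch 14 > Delta Co-op 8 > North Farm 4 > Mesa Fields 3.
Give Twin Wells 15 more to hit its cap of 15 ; 5 left.
Low Meadow has room for 18 more but only 5 remain, so it gets 7.
Total = 3×3 + 8×1 + 4×2 + 21×7 + 22×15 + 14×1 = 516.

516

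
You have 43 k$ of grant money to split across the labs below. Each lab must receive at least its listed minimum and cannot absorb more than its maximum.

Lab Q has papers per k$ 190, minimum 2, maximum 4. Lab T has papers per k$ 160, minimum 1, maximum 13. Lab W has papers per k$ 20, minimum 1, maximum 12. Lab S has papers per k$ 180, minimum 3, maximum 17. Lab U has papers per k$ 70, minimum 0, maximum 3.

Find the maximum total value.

6230

Meeting every minimum uses 2+1+1+3+0 = 7 k$, leaving 36.
Order the labs by papers per k$: Lab Q 190 > Lab S 180 > Lab T 160 > Lab U 70 > Lab W 20.
Lab Q: +2 to 4 (cap) ; 34 left.
Lab S: +14 to 17 (cap) ; 20 left.
Lab T takes 12 more to reach its cap of 13 ; 8 left.
Lab U: +3 to 3 (cap) ; 5 left.
Lab W has room for 11 more but only 5 remain, so it gets 6.
Total = 190×4 + 160×13 + 20×6 + 180×17 + 70×3 = 6230.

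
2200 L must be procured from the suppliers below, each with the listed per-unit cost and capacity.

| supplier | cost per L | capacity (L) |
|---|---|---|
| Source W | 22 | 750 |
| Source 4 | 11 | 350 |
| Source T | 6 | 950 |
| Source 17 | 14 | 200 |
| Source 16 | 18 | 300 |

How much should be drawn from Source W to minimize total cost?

Use suppliers in increasing cost order.
Source T at 6: take all 950 L ; 1250 still needed.
Source 4 (11): use full 350 ; 900 L to go.
Source 17 (14): use full 200 ; 700 L to go.
Source 16 (18): use full 300 ; 400 L to go.
Source W at 22: take 400 of its 750 ; requirement met.

400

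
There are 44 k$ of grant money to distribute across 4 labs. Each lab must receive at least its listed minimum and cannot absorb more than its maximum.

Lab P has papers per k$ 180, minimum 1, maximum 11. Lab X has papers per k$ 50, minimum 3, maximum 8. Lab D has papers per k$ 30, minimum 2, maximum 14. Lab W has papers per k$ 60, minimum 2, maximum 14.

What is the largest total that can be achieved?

3550

Meeting every minimum uses 1+3+2+2 = 8 k$, leaving 36.
Highest papers per k$ first: Lab P 180 > Lab W 60 > Lab X 50 > Lab D 30.
Give Lab P 10 more to hit its cap of 11 ; 26 left.
Lab W: +12 to 14 (cap) ; 14 left.
Lab X: +5 to 8 (cap) ; 9 left.
Lab D: +9 (room for 12) → 11. Pool exhausted.
Total = 180×11 + 50×8 + 30×11 + 60×14 = 3550.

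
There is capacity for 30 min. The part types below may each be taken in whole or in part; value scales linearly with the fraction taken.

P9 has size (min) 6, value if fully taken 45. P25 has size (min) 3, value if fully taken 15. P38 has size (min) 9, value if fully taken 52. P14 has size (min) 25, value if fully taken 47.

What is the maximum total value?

Rank by value-to-size ratio: P9 45/6≈7.5, P38 52/9≈5.78, P25 15/3≈5, P14 47/25≈1.88.
P9: take in full, 6 min for value 45 → 24 left.
P38: take in full, 9 min for value 52 → 15 left.
All 3 min of P25 fit (value 15) → 12 remain.
12 min left: a 12/25 share of P14 gives 47×12/25 = 22.56.
Total value = 134.56.

134.56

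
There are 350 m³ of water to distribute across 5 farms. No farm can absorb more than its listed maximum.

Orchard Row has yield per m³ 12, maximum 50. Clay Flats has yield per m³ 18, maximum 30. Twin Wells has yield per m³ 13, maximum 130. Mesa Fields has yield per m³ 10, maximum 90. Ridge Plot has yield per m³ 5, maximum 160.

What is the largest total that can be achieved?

Order the farms by yield per m³: Clay Flats 18 > Twin Wells 13 > Orchard Row 12 > Mesa Fields 10 > Ridge Plot 5.
Clay Flats: +30 to 30 (cap) ; 320 left.
Twin Wells: +130 to 130 (cap) ; 190 left.
Orchard Row takes 50 to reach its cap of 50 ; 140 left.
Give Mesa Fields 90 to hit its cap of 90 ; 50 left.
Ridge Plot: +50 (room for 160) → 50. Pool exhausted.
Total = 12×50 + 18×30 + 13×130 + 10×90 + 5×50 = 3980.

3980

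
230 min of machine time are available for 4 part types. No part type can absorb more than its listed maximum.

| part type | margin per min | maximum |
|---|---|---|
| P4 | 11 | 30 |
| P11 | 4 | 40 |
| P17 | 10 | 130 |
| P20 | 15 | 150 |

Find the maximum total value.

3080

Order the part types by margin per min: P20 15 > P4 11 > P17 10 > P11 4.
P20: +150 to 150 (cap) ; 80 left.
P4: +30 to 30 (cap) ; 50 left.
P17: +50 (room for 130) → 50. Pool exhausted.
Total = 11×30 + 10×50 + 15×150 = 3080.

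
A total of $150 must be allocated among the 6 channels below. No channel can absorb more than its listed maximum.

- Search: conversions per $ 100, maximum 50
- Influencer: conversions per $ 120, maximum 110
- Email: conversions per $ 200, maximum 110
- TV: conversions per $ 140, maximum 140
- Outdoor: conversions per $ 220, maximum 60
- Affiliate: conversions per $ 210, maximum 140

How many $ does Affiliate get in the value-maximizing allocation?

Rank by conversions per $: Outdoor 220 > Affiliate 210 > Email 200 > TV 140 > Influencer 120 > Search 100.
Outdoor takes 60 to reach its cap of 60 — 90 left.
Affiliate: +90 (room for 140) → 90. Pool exhausted.

90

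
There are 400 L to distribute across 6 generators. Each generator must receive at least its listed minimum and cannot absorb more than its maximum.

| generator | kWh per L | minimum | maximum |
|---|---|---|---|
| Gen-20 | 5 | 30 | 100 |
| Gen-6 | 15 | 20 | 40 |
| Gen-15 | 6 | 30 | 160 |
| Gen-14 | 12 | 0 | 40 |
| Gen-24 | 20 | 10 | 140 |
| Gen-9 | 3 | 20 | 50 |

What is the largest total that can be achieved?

4870

Meeting every minimum uses 30+20+30+0+10+20 = 110 L, leaving 290.
Rank by kWh per L: Gen-24 20 > Gen-6 15 > Gen-14 12 > Gen-15 6 > Gen-20 5 > Gen-9 3.
Give Gen-24 130 more to hit its cap of 140 — 160 left.
Give Gen-6 20 more to hit its cap of 40 — 140 left.
Give Gen-14 40 more to hit its cap of 40 — 100 left.
Gen-15 has room for 130 more but only 100 remain, so it gets 130.
Total = 5×30 + 15×40 + 6×130 + 12×40 + 20×140 + 3×20 = 4870.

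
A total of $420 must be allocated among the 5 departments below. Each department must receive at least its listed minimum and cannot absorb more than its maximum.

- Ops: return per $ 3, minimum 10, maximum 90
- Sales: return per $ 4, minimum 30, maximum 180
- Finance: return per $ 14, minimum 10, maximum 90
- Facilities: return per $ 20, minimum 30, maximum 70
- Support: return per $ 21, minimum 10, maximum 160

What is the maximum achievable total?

6410

Meeting every minimum uses 10+30+10+30+10 = 90 $, leaving 330.
Order the departments by return per $: Support 21 > Facilities 20 > Finance 14 > Sales 4 > Ops 3.
Support takes 150 more to reach its cap of 160 ; 180 left.
Facilities: +40 to 70 (cap) ; 140 left.
Finance: +80 to 90 (cap) ; 60 left.
Sales has room for 150 more but only 60 remain, so it gets 90.
Total = 3×10 + 4×90 + 14×90 + 20×70 + 21×160 = 6410.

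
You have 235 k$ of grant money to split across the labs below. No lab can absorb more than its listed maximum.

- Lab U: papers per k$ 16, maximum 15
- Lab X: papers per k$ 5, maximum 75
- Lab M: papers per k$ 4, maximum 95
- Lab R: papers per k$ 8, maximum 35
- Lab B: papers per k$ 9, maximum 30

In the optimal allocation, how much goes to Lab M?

Order the labs by papers per k$: Lab U 16 > Lab B 9 > Lab R 8 > Lab X 5 > Lab M 4.
Lab U: +15 to 15 (cap) — 220 left.
Give Lab B 30 to hit its cap of 30 — 190 left.
Lab R: +35 to 35 (cap) — 155 left.
Lab X: +75 to 75 (cap) — 80 left.
Lab M: +80 (room for 95) → 80. Pool exhausted.

80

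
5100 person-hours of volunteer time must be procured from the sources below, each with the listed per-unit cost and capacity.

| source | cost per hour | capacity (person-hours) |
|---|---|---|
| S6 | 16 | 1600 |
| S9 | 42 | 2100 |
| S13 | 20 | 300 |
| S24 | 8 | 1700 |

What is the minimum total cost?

108200

Use sources in increasing cost order.
S24 at 8: take all 1700 person-hours → 3400 still needed.
S6 at 16: take all 1600 person-hours → 1800 still needed.
S13 at 20: take all 300 person-hours → 1500 still needed.
Take 1500 from S9 at 42 to finish.
Cost = 1700×8 + 1600×16 + 300×20 + 1500×42 = 108200.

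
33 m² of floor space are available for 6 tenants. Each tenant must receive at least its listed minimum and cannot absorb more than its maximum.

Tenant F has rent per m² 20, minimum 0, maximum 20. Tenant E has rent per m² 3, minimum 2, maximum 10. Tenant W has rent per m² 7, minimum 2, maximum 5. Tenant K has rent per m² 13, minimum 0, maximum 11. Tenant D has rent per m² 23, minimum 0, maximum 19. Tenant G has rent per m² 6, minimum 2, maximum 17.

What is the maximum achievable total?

629

Meeting every minimum uses 0+2+2+0+0+2 = 6 m², leaving 27.
Rank by rent per m²: Tenant D 23 > Tenant F 20 > Tenant K 13 > Tenant W 7 > Tenant G 6 > Tenant E 3.
Give Tenant D 19 more to hit its cap of 19 → 8 left.
Only 8 left; Tenant F takes them to reach 8.
Total = 20×8 + 3×2 + 7×2 + 23×19 + 6×2 = 629.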